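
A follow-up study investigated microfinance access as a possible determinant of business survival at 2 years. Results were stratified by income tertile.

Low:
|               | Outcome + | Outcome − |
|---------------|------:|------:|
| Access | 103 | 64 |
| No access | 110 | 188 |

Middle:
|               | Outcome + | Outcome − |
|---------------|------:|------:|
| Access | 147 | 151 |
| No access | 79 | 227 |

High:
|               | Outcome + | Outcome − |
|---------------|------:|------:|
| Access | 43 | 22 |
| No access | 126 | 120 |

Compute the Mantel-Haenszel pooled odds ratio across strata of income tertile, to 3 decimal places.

OR_MH = Σ(aᵢdᵢ/nᵢ) / Σ(bᵢcᵢ/nᵢ), where nᵢ is the stratum total.
Stratum 1 (Low): n = 465; a·d/n = 103·188/465 = 41.6430; b·c/n = 64·110/465 = 15.1398
Stratum 2 (Middle): n = 604; a·d/n = 147·227/604 = 55.2467; b·c/n = 151·79/604 = 19.7500
Stratum 3 (High): n = 311; a·d/n = 43·120/311 = 16.5916; b·c/n = 22·126/311 = 8.9132
OR_MH = (41.6430 + 55.2467 + 16.5916) / (15.1398 + 19.7500 + 8.9132) = 113.4813 / 43.8030 = 2.59072

2.591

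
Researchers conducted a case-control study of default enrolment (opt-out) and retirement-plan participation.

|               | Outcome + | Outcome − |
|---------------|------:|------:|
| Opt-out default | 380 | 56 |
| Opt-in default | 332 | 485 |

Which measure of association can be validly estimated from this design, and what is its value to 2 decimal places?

9.91

Cells: a = 380, b = 56, c = 332, d = 485.
This is a case-control study: participants were sampled on outcome status, so risks in the source population cannot be estimated directly — relative risk is not valid here. The odds ratio is the appropriate measure.
OR = (a·d)/(b·c) = (380 × 485) / (56 × 332) = 184300 / 18592 = 9.91287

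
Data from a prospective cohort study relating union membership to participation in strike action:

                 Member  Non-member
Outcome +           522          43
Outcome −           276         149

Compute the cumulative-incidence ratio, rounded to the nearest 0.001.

Reading the table with exposure as columns: a = 522 (Member, case), b = 276 (Member, non-case), c = 43 (Non-member, case), d = 149.
Risk in exposed = 522/798 = 0.65414; risk in unexposed = 43/192 = 0.22396.
RR = 0.65414 / 0.22396 = 2.92079
The risk among the exposed is 2.92 times that among the unexposed.

2.921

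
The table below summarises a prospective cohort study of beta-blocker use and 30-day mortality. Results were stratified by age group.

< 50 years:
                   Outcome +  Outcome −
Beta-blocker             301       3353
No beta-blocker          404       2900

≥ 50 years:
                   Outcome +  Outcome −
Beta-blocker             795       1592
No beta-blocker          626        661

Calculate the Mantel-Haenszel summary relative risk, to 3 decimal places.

RR_MH = Σ(aᵢ·n₀ᵢ/nᵢ) / Σ(cᵢ·n₁ᵢ/nᵢ), with n₁ᵢ = aᵢ+bᵢ (exposed), n₀ᵢ = cᵢ+dᵢ (unexposed), nᵢ = n₁ᵢ+n₀ᵢ.
Stratum 1 (< 50 years): n₁ = 3654, n₀ = 3304, n = 6958; a·n₀/n = 301·3304/6958 = 142.9296; c·n₁/n = 404·3654/6958 = 212.1610
Stratum 2 (≥ 50 years): n₁ = 2387, n₀ = 1287, n = 3674; a·n₀/n = 795·1287/3674 = 278.4880; c·n₁/n = 626·2387/3674 = 406.7126
RR_MH = (142.9296 + 278.4880) / (212.1610 + 406.7126) = 421.4176 / 618.8735 = 0.68094

0.681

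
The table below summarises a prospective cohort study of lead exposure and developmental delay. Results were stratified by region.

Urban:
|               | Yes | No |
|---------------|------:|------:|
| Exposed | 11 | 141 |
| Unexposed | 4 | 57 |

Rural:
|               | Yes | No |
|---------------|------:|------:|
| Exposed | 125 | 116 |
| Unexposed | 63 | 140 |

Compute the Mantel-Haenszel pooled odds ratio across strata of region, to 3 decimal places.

2.217

OR_MH = Σ(aᵢdᵢ/nᵢ) / Σ(bᵢcᵢ/nᵢ), where nᵢ is the stratum total.
Stratum 1 (Urban): n = 213; a·d/n = 11·57/213 = 2.9437; b·c/n = 141·4/213 = 2.6479
Stratum 2 (Rural): n = 444; a·d/n = 125·140/444 = 39.4144; b·c/n = 116·63/444 = 16.4595
OR_MH = (2.9437 + 39.4144) / (2.6479 + 16.4595) = 42.3581 / 19.1073 = 2.21685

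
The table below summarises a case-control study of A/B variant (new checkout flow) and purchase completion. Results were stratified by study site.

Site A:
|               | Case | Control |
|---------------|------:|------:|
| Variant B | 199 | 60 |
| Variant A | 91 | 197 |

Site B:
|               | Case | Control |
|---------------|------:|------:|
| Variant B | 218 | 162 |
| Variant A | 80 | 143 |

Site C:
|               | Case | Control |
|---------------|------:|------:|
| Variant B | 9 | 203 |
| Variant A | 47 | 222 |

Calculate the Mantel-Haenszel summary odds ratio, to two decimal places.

2.49

OR_MH = Σ(aᵢdᵢ/nᵢ) / Σ(bᵢcᵢ/nᵢ), where nᵢ is the stratum total.
Stratum 1 (Site A): n = 547; a·d/n = 199·197/547 = 71.6691; b·c/n = 60·91/547 = 9.9817
Stratum 2 (Site B): n = 603; a·d/n = 218·143/603 = 51.6982; b·c/n = 162·80/603 = 21.4925
Stratum 3 (Site C): n = 481; a·d/n = 9·222/481 = 4.1538; b·c/n = 203·47/481 = 19.8358
OR_MH = (71.6691 + 51.6982 + 4.1538) / (9.9817 + 21.4925 + 19.8358) = 127.5211 / 51.3100 = 2.48531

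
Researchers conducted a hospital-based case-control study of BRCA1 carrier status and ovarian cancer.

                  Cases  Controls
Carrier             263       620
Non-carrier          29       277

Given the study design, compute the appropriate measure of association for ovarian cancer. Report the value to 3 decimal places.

4.052

Cells: a = 263, b = 620, c = 29, d = 277.
This is a hospital-based case-control study: participants were sampled on outcome status, so risks in the source population cannot be estimated directly — relative risk is not valid here. The odds ratio is the appropriate measure.
OR = (a·d)/(b·c) = (263 × 277) / (620 × 29) = 72851 / 17980 = 4.05178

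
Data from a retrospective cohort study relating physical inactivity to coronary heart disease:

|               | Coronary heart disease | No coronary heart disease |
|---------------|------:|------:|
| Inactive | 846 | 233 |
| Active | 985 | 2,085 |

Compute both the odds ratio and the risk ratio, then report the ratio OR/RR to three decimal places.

3.145

Cells: a = 846, b = 233, c = 985, d = 2085.
OR = (846·2085)/(233·985) = 1763910/229505 = 7.68571
Risk in exposed = 846/1079 = 0.78406; risk in unexposed = 985/3070 = 0.32085; RR = 2.44372
OR/RR = 7.68571 / 2.44372 = 3.14509
The outcome is not rare, so the OR lies further from 1 than the RR.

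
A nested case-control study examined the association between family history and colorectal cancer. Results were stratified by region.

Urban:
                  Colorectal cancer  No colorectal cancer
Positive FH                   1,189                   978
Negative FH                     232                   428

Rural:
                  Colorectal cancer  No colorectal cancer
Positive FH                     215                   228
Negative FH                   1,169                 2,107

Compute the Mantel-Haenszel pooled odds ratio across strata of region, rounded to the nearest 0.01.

OR_MH = Σ(aᵢdᵢ/nᵢ) / Σ(bᵢcᵢ/nᵢ), where nᵢ is the stratum total.
Stratum 1 (Urban): n = 2827; a·d/n = 1189·428/2827 = 180.0113; b·c/n = 978·232/2827 = 80.2603
Stratum 2 (Rural): n = 3719; a·d/n = 215·2107/3719 = 121.8083; b·c/n = 228·1169/3719 = 71.6677
OR_MH = (180.0113 + 121.8083) / (80.2603 + 71.6677) = 301.8196 / 151.9280 = 1.98660

1.99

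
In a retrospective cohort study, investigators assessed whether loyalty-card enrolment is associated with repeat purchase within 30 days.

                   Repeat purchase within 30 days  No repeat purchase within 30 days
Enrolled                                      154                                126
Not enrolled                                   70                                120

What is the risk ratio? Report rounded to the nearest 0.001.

Cells: a = 154, b = 126, c = 70, d = 120.
Risk in exposed = 154/280 = 0.55000; risk in unexposed = 70/190 = 0.36842.
RR = 0.55000 / 0.36842 = 1.49286
The risk among the exposed is 1.49 times that among the unexposed.

1.493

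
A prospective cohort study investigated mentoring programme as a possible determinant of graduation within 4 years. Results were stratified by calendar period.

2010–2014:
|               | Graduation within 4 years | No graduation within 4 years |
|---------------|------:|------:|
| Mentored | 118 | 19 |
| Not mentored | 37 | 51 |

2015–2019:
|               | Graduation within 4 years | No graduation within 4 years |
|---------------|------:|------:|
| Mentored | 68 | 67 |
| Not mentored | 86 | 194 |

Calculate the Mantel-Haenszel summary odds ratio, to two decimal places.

3.44

OR_MH = Σ(aᵢdᵢ/nᵢ) / Σ(bᵢcᵢ/nᵢ), where nᵢ is the stratum total.
Stratum 1 (2010–2014): n = 225; a·d/n = 118·51/225 = 26.7467; b·c/n = 19·37/225 = 3.1244
Stratum 2 (2015–2019): n = 415; a·d/n = 68·194/415 = 31.7880; b·c/n = 67·86/415 = 13.8843
OR_MH = (26.7467 + 31.7880) / (3.1244 + 13.8843) = 58.5346 / 17.0088 = 3.44144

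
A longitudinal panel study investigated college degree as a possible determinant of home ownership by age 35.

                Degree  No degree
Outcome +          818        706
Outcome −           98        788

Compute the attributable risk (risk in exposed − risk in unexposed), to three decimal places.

Reading the table with exposure as columns: a = 818 (Degree, case), b = 98 (Degree, non-case), c = 706 (No degree, case), d = 788.
Risk in exposed = 818/916 = 0.893013; risk in unexposed = 706/1494 = 0.472557.
Risk difference = 0.893013 − 0.472557 = 0.420456

0.420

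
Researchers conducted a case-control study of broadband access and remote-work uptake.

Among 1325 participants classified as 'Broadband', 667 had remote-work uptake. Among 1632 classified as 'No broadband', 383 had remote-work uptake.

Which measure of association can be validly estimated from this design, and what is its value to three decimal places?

3.306

From the description: a = 667, b = 658, c = 383, d = 1249.
This is a case-control study: participants were sampled on outcome status, so risks in the source population cannot be estimated directly — relative risk is not valid here. The odds ratio is the appropriate measure.
OR = (a·d)/(b·c) = (667 × 1249) / (658 × 383) = 833083 / 252014 = 3.30570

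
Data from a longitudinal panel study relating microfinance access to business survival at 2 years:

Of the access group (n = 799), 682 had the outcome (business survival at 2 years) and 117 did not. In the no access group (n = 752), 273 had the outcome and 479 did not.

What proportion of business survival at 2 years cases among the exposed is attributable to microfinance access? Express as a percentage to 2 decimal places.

From the description: a = 682, b = 117, c = 273, d = 479.
Risk in exposed = 682/799 = 0.85357; risk in unexposed = 273/752 = 0.36303.
RR = 0.85357/0.36303 = 2.35122
AR% = (RR − 1)/RR × 100 = (2.35122 − 1)/2.35122 × 100 = 57.4688%

57.47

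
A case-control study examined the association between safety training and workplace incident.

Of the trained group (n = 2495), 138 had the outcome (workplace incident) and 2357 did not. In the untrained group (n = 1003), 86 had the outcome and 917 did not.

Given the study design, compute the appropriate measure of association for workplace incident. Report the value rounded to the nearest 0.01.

From the description: a = 138, b = 2357, c = 86, d = 917.
This is a case-control study: participants were sampled on outcome status, so risks in the source population cannot be estimated directly — relative risk is not valid here. The odds ratio is the appropriate measure.
OR = (a·d)/(b·c) = (138 × 917) / (2357 × 86) = 126546 / 202702 = 0.62430

0.62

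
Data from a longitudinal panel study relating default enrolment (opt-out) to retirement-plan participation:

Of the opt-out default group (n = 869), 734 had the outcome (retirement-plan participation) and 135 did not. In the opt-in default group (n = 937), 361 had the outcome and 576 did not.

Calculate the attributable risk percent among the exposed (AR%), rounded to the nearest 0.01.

From the description: a = 734, b = 135, c = 361, d = 576.
Risk in exposed = 734/869 = 0.84465; risk in unexposed = 361/937 = 0.38527.
RR = 0.84465/0.38527 = 2.19234
AR% = (RR − 1)/RR × 100 = (2.19234 − 1)/2.19234 × 100 = 54.3867%

54.39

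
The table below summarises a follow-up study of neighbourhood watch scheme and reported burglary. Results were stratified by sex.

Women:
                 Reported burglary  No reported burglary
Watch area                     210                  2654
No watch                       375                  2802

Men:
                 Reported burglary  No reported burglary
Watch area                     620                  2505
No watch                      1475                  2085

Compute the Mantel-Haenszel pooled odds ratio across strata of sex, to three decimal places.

OR_MH = Σ(aᵢdᵢ/nᵢ) / Σ(bᵢcᵢ/nᵢ), where nᵢ is the stratum total.
Stratum 1 (Women): n = 6041; a·d/n = 210·2802/6041 = 97.4044; b·c/n = 2654·375/6041 = 164.7492
Stratum 2 (Men): n = 6685; a·d/n = 620·2085/6685 = 193.3732; b·c/n = 2505·1475/6685 = 552.7113
OR_MH = (97.4044 + 193.3732) / (164.7492 + 552.7113) = 290.7776 / 717.4605 = 0.40529

0.405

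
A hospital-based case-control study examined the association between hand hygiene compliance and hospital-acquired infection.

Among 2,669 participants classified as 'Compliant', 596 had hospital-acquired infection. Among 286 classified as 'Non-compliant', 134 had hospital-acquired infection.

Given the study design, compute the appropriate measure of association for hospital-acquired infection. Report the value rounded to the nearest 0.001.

From the description: a = 596, b = 2073, c = 134, d = 152.
This is a hospital-based case-control study: participants were sampled on outcome status, so risks in the source population cannot be estimated directly — relative risk is not valid here. The odds ratio is the appropriate measure.
OR = (a·d)/(b·c) = (596 × 152) / (2073 × 134) = 90592 / 277782 = 0.32613

0.326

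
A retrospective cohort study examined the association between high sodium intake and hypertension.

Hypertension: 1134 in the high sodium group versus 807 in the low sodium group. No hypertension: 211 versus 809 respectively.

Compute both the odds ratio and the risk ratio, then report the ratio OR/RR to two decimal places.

3.19

From the description: a = 1134, b = 211, c = 807, d = 809.
OR = (1134·809)/(211·807) = 917406/170277 = 5.38773
Risk in exposed = 1134/1345 = 0.84312; risk in unexposed = 807/1616 = 0.49938; RR = 1.68833
OR/RR = 5.38773 / 1.68833 = 3.19115
The outcome is not rare, so the OR lies further from 1 than the RR.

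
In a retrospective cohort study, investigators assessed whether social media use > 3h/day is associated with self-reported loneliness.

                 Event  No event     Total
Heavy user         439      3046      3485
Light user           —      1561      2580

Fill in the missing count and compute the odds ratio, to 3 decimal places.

0.221

The missing cell is in the unexposed row: 2580 − 1561 = 1019.
So a = 439, b = 3046, c = 1019, d = 1561.
OR = (a·d)/(b·c) = (439 × 1561) / (3046 × 1019) = 685279 / 3103874 = 0.22078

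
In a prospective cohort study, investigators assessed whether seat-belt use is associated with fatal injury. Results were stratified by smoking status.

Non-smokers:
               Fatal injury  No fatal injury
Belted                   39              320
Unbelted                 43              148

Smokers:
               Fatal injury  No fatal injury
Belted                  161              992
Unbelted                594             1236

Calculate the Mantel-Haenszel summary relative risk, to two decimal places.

0.44

RR_MH = Σ(aᵢ·n₀ᵢ/nᵢ) / Σ(cᵢ·n₁ᵢ/nᵢ), with n₁ᵢ = aᵢ+bᵢ (exposed), n₀ᵢ = cᵢ+dᵢ (unexposed), nᵢ = n₁ᵢ+n₀ᵢ.
Stratum 1 (Non-smokers): n₁ = 359, n₀ = 191, n = 550; a·n₀/n = 39·191/550 = 13.5436; c·n₁/n = 43·359/550 = 28.0673
Stratum 2 (Smokers): n₁ = 1153, n₀ = 1830, n = 2983; a·n₀/n = 161·1830/2983 = 98.7697; c·n₁/n = 594·1153/2983 = 229.5950
RR_MH = (13.5436 + 98.7697) / (28.0673 + 229.5950) = 112.3133 / 257.6623 = 0.43589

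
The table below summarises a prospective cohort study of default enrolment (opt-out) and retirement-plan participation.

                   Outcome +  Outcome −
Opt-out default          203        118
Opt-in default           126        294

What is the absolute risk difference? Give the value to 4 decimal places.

0.3324

Cells: a = 203, b = 118, c = 126, d = 294.
Risk in exposed = 203/321 = 0.632399; risk in unexposed = 126/420 = 0.300000.
Risk difference = 0.632399 − 0.300000 = 0.332399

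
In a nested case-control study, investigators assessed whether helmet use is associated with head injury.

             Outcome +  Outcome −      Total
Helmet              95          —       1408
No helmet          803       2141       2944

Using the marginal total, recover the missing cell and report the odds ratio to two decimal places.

0.19

The missing cell is in the exposed row: 1408 − 95 = 1313.
So a = 95, b = 1313, c = 803, d = 2141.
OR = (a·d)/(b·c) = (95 × 2141) / (1313 × 803) = 203395 / 1054339 = 0.19291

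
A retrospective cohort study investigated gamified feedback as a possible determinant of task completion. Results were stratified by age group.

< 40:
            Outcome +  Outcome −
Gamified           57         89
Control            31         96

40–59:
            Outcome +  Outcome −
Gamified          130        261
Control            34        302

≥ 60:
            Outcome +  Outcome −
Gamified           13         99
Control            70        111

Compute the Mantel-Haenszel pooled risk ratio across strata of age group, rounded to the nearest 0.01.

1.54

RR_MH = Σ(aᵢ·n₀ᵢ/nᵢ) / Σ(cᵢ·n₁ᵢ/nᵢ), with n₁ᵢ = aᵢ+bᵢ (exposed), n₀ᵢ = cᵢ+dᵢ (unexposed), nᵢ = n₁ᵢ+n₀ᵢ.
Stratum 1 (< 40): n₁ = 146, n₀ = 127, n = 273; a·n₀/n = 57·127/273 = 26.5165; c·n₁/n = 31·146/273 = 16.5788
Stratum 2 (40–59): n₁ = 391, n₀ = 336, n = 727; a·n₀/n = 130·336/727 = 60.0825; c·n₁/n = 34·391/727 = 18.2861
Stratum 3 (≥ 60): n₁ = 112, n₀ = 181, n = 293; a·n₀/n = 13·181/293 = 8.0307; c·n₁/n = 70·112/293 = 26.7577
RR_MH = (26.5165 + 60.0825 + 8.0307) / (16.5788 + 18.2861 + 26.7577) = 94.6297 / 61.6225 = 1.53564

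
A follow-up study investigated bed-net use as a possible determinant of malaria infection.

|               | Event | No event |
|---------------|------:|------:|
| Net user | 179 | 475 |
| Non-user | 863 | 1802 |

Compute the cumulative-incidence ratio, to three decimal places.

0.845

Cells: a = 179, b = 475, c = 863, d = 1802.
Risk in exposed = 179/654 = 0.27370; risk in unexposed = 863/2665 = 0.32383.
RR = 0.27370 / 0.32383 = 0.84520
The risk is 15% lower among the exposed than among the unexposed.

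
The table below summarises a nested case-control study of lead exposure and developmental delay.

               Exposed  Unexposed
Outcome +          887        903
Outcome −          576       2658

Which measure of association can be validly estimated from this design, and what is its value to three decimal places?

4.533

Reading the table with exposure as columns: a = 887 (Exposed, case), b = 576 (Exposed, non-case), c = 903 (Unexposed, case), d = 2658.
This is a nested case-control study: participants were sampled on outcome status, so risks in the source population cannot be estimated directly — relative risk is not valid here. The odds ratio is the appropriate measure.
OR = (a·d)/(b·c) = (887 × 2658) / (576 × 903) = 2357646 / 520128 = 4.53282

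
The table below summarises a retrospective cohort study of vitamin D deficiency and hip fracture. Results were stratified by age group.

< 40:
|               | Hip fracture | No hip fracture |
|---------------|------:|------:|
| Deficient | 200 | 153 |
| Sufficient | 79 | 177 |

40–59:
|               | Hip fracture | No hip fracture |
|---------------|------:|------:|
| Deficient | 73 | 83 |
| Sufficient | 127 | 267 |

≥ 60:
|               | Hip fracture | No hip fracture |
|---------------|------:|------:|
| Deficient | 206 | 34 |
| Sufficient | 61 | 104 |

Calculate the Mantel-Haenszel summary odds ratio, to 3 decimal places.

3.319

OR_MH = Σ(aᵢdᵢ/nᵢ) / Σ(bᵢcᵢ/nᵢ), where nᵢ is the stratum total.
Stratum 1 (< 40): n = 609; a·d/n = 200·177/609 = 58.1281; b·c/n = 153·79/609 = 19.8473
Stratum 2 (40–59): n = 550; a·d/n = 73·267/550 = 35.4382; b·c/n = 83·127/550 = 19.1655
Stratum 3 (≥ 60): n = 405; a·d/n = 206·104/405 = 52.8988; b·c/n = 34·61/405 = 5.1210
OR_MH = (58.1281 + 35.4382 + 52.8988) / (19.8473 + 19.1655 + 5.1210) = 146.4650 / 44.1337 = 3.31866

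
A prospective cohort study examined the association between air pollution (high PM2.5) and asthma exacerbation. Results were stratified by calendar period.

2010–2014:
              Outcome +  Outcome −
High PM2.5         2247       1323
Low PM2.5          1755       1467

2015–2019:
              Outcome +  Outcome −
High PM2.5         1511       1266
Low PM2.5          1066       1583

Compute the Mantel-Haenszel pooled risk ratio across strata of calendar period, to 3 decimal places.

1.229

RR_MH = Σ(aᵢ·n₀ᵢ/nᵢ) / Σ(cᵢ·n₁ᵢ/nᵢ), with n₁ᵢ = aᵢ+bᵢ (exposed), n₀ᵢ = cᵢ+dᵢ (unexposed), nᵢ = n₁ᵢ+n₀ᵢ.
Stratum 1 (2010–2014): n₁ = 3570, n₀ = 3222, n = 6792; a·n₀/n = 2247·3222/6792 = 1065.9355; c·n₁/n = 1755·3570/6792 = 922.4602
Stratum 2 (2015–2019): n₁ = 2777, n₀ = 2649, n = 5426; a·n₀/n = 1511·2649/5426 = 737.6777; c·n₁/n = 1066·2777/5426 = 545.5735
RR_MH = (1065.9355 + 737.6777) / (922.4602 + 545.5735) = 1803.6132 / 1468.0338 = 1.22859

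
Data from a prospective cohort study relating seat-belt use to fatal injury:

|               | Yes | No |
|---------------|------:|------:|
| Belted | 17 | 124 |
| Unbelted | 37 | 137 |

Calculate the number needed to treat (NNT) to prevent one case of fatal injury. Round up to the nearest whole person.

Risk in treated group = 17/141 = 0.12057; risk in control = 37/174 = 0.21264.
Absolute risk reduction = 0.21264 − 0.12057 = 0.09208
NNT = 1 / ARR = 1 / 0.09208 = 10.861 → round up → 11

11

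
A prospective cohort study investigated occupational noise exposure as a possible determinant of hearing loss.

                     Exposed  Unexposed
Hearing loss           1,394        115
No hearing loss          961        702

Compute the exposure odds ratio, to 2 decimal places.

Reading the table with exposure as columns: a = 1394 (Exposed, case), b = 961 (Exposed, non-case), c = 115 (Unexposed, case), d = 702.
OR = (a·d)/(b·c) = (1394 × 702) / (961 × 115) = 978588 / 110515 = 8.85480
The odds of hearing loss are about 8.85 times as high in the exposed group.

8.85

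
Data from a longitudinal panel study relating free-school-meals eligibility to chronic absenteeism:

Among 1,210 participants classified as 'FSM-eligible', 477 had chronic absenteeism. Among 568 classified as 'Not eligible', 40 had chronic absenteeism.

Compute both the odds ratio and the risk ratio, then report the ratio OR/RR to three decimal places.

From the description: a = 477, b = 733, c = 40, d = 528.
OR = (477·528)/(733·40) = 251856/29320 = 8.58990
Risk in exposed = 477/1210 = 0.39421; risk in unexposed = 40/568 = 0.07042; RR = 5.59785
OR/RR = 8.58990 / 5.59785 = 1.53450
The outcome is not rare, so the OR lies further from 1 than the RR.

1.535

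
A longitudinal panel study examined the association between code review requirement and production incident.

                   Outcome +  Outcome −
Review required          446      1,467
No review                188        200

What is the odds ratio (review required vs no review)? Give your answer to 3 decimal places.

0.323

Cells: a = 446, b = 1467, c = 188, d = 200.
OR = (a·d)/(b·c) = (446 × 200) / (1467 × 188) = 89200 / 275796 = 0.32343
Exposure is associated with lower odds of production incident (OR = 0.32 < 1).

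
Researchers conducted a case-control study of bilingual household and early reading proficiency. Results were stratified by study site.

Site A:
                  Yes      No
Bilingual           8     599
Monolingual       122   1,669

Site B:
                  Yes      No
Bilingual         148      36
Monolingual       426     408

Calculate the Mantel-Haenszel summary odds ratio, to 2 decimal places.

OR_MH = Σ(aᵢdᵢ/nᵢ) / Σ(bᵢcᵢ/nᵢ), where nᵢ is the stratum total.
Stratum 1 (Site A): n = 2398; a·d/n = 8·1669/2398 = 5.5680; b·c/n = 599·122/2398 = 30.4746
Stratum 2 (Site B): n = 1018; a·d/n = 148·408/1018 = 59.3163; b·c/n = 36·426/1018 = 15.0648
OR_MH = (5.5680 + 59.3163) / (30.4746 + 15.0648) = 64.8843 / 45.5394 = 1.42479

1.42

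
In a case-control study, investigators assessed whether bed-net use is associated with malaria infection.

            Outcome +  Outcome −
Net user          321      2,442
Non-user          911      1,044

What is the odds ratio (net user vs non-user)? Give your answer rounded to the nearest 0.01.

0.15

Cells: a = 321, b = 2442, c = 911, d = 1044.
OR = (a·d)/(b·c) = (321 × 1044) / (2442 × 911) = 335124 / 2224662 = 0.15064
Exposure is associated with lower odds of malaria infection (OR = 0.15 < 1).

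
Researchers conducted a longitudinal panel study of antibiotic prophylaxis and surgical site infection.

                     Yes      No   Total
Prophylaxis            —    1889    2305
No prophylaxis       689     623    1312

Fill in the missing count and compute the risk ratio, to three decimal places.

0.344

The missing cell is in the exposed row: 2305 − 1889 = 416.
So a = 416, b = 1889, c = 689, d = 623.
RR = [a/(a+b)] / [c/(c+d)] = (416/2305) / (689/1312) = 0.18048/0.52515 = 0.34367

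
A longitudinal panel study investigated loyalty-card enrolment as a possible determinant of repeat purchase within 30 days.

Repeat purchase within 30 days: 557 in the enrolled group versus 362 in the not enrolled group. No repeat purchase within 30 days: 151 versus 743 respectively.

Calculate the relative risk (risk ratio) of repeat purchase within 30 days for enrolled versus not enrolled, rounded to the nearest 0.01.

2.40

From the description: a = 557, b = 151, c = 362, d = 743.
Risk in exposed = 557/708 = 0.78672; risk in unexposed = 362/1105 = 0.32760.
RR = 0.78672 / 0.32760 = 2.40146
The risk among the exposed is 2.40 times that among the unexposed.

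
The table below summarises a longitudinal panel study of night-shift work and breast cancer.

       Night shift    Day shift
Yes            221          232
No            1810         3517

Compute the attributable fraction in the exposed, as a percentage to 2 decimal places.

43.13

Reading the table with exposure as columns: a = 221 (Night shift, case), b = 1810 (Night shift, non-case), c = 232 (Day shift, case), d = 3517.
Risk in exposed = 221/2031 = 0.10881; risk in unexposed = 232/3749 = 0.06188.
RR = 0.10881/0.06188 = 1.75837
AR% = (RR − 1)/RR × 100 = (1.75837 − 1)/1.75837 × 100 = 43.1291%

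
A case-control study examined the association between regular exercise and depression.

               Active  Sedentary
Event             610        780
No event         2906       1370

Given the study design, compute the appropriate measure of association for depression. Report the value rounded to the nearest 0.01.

Reading the table with exposure as columns: a = 610 (Active, case), b = 2906 (Active, non-case), c = 780 (Sedentary, case), d = 1370.
This is a case-control study: participants were sampled on outcome status, so risks in the source population cannot be estimated directly — relative risk is not valid here. The odds ratio is the appropriate measure.
OR = (a·d)/(b·c) = (610 × 1370) / (2906 × 780) = 835700 / 2266680 = 0.36869

0.37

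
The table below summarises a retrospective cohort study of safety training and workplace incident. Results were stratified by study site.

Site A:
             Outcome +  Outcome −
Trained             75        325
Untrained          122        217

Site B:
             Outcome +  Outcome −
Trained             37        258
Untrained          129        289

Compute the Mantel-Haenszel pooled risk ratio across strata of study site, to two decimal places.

RR_MH = Σ(aᵢ·n₀ᵢ/nᵢ) / Σ(cᵢ·n₁ᵢ/nᵢ), with n₁ᵢ = aᵢ+bᵢ (exposed), n₀ᵢ = cᵢ+dᵢ (unexposed), nᵢ = n₁ᵢ+n₀ᵢ.
Stratum 1 (Site A): n₁ = 400, n₀ = 339, n = 739; a·n₀/n = 75·339/739 = 34.4046; c·n₁/n = 122·400/739 = 66.0352
Stratum 2 (Site B): n₁ = 295, n₀ = 418, n = 713; a·n₀/n = 37·418/713 = 21.6914; c·n₁/n = 129·295/713 = 53.3731
RR_MH = (34.4046 + 21.6914) / (66.0352 + 53.3731) = 56.0960 / 119.4083 = 0.46978

0.47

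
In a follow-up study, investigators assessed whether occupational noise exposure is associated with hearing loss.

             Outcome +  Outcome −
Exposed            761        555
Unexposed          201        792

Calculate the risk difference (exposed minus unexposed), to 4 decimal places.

Cells: a = 761, b = 555, c = 201, d = 792.
Risk in exposed = 761/1316 = 0.578267; risk in unexposed = 201/993 = 0.202417.
Risk difference = 0.578267 − 0.202417 = 0.375851

0.3759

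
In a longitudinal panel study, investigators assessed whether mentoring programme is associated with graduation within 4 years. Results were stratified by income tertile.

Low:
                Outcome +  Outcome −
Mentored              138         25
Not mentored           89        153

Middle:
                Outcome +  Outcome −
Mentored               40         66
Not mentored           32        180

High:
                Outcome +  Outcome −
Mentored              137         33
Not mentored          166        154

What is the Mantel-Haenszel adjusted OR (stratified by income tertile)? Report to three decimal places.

5.054

OR_MH = Σ(aᵢdᵢ/nᵢ) / Σ(bᵢcᵢ/nᵢ), where nᵢ is the stratum total.
Stratum 1 (Low): n = 405; a·d/n = 138·153/405 = 52.1333; b·c/n = 25·89/405 = 5.4938
Stratum 2 (Middle): n = 318; a·d/n = 40·180/318 = 22.6415; b·c/n = 66·32/318 = 6.6415
Stratum 3 (High): n = 490; a·d/n = 137·154/490 = 43.0571; b·c/n = 33·166/490 = 11.1796
OR_MH = (52.1333 + 22.6415 + 43.0571) / (5.4938 + 6.6415 + 11.1796) = 117.8320 / 23.3149 = 5.05393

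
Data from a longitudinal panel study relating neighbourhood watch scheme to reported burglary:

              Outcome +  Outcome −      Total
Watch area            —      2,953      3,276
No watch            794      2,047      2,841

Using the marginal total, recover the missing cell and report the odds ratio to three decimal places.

The missing cell is in the exposed row: 3276 − 2953 = 323.
So a = 323, b = 2953, c = 794, d = 2047.
OR = (a·d)/(b·c) = (323 × 2047) / (2953 × 794) = 661181 / 2344682 = 0.28199

0.282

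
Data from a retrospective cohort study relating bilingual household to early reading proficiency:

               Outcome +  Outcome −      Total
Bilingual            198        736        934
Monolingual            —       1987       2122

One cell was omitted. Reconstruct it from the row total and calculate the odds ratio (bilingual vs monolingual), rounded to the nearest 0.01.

The missing cell is in the unexposed row: 2122 − 1987 = 135.
So a = 198, b = 736, c = 135, d = 1987.
OR = (a·d)/(b·c) = (198 × 1987) / (736 × 135) = 393426 / 99360 = 3.95960

3.96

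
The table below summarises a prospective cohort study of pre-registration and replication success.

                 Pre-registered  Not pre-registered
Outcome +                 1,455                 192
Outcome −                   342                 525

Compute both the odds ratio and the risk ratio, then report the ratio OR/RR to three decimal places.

Reading the table with exposure as columns: a = 1455 (Pre-registered, case), b = 342 (Pre-registered, non-case), c = 192 (Not pre-registered, case), d = 525.
OR = (1455·525)/(342·192) = 763875/65664 = 11.63309
Risk in exposed = 1455/1797 = 0.80968; risk in unexposed = 192/717 = 0.26778; RR = 3.02366
OR/RR = 11.63309 / 3.02366 = 3.84735
The outcome is not rare, so the OR lies further from 1 than the RR.

3.847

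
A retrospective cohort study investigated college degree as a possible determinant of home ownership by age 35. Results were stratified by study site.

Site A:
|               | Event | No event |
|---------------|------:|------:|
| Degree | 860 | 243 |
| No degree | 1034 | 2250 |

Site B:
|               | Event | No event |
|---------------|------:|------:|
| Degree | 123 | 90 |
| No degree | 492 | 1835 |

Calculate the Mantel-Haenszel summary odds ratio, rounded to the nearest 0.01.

7.09

OR_MH = Σ(aᵢdᵢ/nᵢ) / Σ(bᵢcᵢ/nᵢ), where nᵢ is the stratum total.
Stratum 1 (Site A): n = 4387; a·d/n = 860·2250/4387 = 441.0759; b·c/n = 243·1034/4387 = 57.2742
Stratum 2 (Site B): n = 2540; a·d/n = 123·1835/2540 = 88.8602; b·c/n = 90·492/2540 = 17.4331
OR_MH = (441.0759 + 88.8602) / (57.2742 + 17.4331) = 529.9361 / 74.7073 = 7.09350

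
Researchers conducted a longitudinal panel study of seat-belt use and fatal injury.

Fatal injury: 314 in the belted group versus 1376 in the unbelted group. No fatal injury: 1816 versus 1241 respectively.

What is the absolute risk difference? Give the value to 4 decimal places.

From the description: a = 314, b = 1816, c = 1376, d = 1241.
Risk in exposed = 314/2130 = 0.147418; risk in unexposed = 1376/2617 = 0.525793.
Risk difference = 0.147418 − 0.525793 = -0.378375

-0.3784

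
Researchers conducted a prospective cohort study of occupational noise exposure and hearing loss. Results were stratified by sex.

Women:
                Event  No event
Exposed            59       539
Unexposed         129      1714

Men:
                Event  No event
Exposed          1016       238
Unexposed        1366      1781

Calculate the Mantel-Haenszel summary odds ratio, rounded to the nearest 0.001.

OR_MH = Σ(aᵢdᵢ/nᵢ) / Σ(bᵢcᵢ/nᵢ), where nᵢ is the stratum total.
Stratum 1 (Women): n = 2441; a·d/n = 59·1714/2441 = 41.4281; b·c/n = 539·129/2441 = 28.4846
Stratum 2 (Men): n = 4401; a·d/n = 1016·1781/4401 = 411.1556; b·c/n = 238·1366/4401 = 73.8714
OR_MH = (41.4281 + 411.1556) / (28.4846 + 73.8714) = 452.5837 / 102.3560 = 4.42166

4.422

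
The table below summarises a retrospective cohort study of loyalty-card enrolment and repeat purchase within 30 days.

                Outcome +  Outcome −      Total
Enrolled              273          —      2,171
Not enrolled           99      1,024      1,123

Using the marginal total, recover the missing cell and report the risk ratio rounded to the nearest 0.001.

The missing cell is in the exposed row: 2171 − 273 = 1898.
So a = 273, b = 1898, c = 99, d = 1024.
RR = [a/(a+b)] / [c/(c+d)] = (273/2171) / (99/1123) = 0.12575/0.08816 = 1.42642

1.426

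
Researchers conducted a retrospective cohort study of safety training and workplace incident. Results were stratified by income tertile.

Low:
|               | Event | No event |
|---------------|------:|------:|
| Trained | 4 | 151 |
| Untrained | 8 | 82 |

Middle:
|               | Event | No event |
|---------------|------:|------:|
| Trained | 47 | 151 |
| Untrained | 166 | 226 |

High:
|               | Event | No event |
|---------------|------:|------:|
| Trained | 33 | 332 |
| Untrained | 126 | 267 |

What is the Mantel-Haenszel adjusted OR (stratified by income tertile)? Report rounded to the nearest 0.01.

OR_MH = Σ(aᵢdᵢ/nᵢ) / Σ(bᵢcᵢ/nᵢ), where nᵢ is the stratum total.
Stratum 1 (Low): n = 245; a·d/n = 4·82/245 = 1.3388; b·c/n = 151·8/245 = 4.9306
Stratum 2 (Middle): n = 590; a·d/n = 47·226/590 = 18.0034; b·c/n = 151·166/590 = 42.4847
Stratum 3 (High): n = 758; a·d/n = 33·267/758 = 11.6240; b·c/n = 332·126/758 = 55.1873
OR_MH = (1.3388 + 18.0034 + 11.6240) / (4.9306 + 42.4847 + 55.1873) = 30.9662 / 102.6027 = 0.30181

0.30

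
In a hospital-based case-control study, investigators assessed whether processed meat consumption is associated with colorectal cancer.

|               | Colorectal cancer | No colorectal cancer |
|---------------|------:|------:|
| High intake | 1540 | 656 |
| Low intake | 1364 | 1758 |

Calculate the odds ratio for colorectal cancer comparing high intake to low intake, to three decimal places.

3.026

Cells: a = 1540, b = 656, c = 1364, d = 1758.
OR = (a·d)/(b·c) = (1540 × 1758) / (656 × 1364) = 2707320 / 894784 = 3.02567
The odds of colorectal cancer are about 3.03 times as high in the high intake group.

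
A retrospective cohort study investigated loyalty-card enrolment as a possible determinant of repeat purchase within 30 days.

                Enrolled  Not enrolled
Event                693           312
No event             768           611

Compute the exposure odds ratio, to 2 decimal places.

Reading the table with exposure as columns: a = 693 (Enrolled, case), b = 768 (Enrolled, non-case), c = 312 (Not enrolled, case), d = 611.
OR = (a·d)/(b·c) = (693 × 611) / (768 × 312) = 423423 / 239616 = 1.76709
The odds of repeat purchase within 30 days are about 1.77 times as high in the enrolled group.

1.77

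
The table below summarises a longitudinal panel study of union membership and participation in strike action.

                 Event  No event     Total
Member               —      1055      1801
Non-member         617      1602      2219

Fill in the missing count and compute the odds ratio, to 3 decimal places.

1.836

The missing cell is in the exposed row: 1801 − 1055 = 746.
So a = 746, b = 1055, c = 617, d = 1602.
OR = (a·d)/(b·c) = (746 × 1602) / (1055 × 617) = 1195092 / 650935 = 1.83596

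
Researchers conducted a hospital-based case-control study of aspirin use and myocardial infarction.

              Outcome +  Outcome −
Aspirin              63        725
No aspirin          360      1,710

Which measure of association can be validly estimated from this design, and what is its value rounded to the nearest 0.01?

Cells: a = 63, b = 725, c = 360, d = 1710.
This is a hospital-based case-control study: participants were sampled on outcome status, so risks in the source population cannot be estimated directly — relative risk is not valid here. The odds ratio is the appropriate measure.
OR = (a·d)/(b·c) = (63 × 1710) / (725 × 360) = 107730 / 261000 = 0.41276

0.41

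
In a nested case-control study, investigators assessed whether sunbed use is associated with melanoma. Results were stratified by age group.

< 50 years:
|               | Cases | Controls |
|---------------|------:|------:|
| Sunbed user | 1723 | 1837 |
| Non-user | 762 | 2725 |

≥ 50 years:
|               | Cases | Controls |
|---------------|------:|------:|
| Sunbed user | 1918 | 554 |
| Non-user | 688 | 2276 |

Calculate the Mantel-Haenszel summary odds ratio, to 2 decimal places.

OR_MH = Σ(aᵢdᵢ/nᵢ) / Σ(bᵢcᵢ/nᵢ), where nᵢ is the stratum total.
Stratum 1 (< 50 years): n = 7047; a·d/n = 1723·2725/7047 = 666.2658; b·c/n = 1837·762/7047 = 198.6369
Stratum 2 (≥ 50 years): n = 5436; a·d/n = 1918·2276/5436 = 803.0478; b·c/n = 554·688/5436 = 70.1163
OR_MH = (666.2658 + 803.0478) / (198.6369 + 70.1163) = 1469.3136 / 268.7531 = 5.46715

5.47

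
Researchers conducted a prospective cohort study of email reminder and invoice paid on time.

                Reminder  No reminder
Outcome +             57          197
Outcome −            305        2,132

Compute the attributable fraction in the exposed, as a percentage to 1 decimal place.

46.3

Reading the table with exposure as columns: a = 57 (Reminder, case), b = 305 (Reminder, non-case), c = 197 (No reminder, case), d = 2132.
Risk in exposed = 57/362 = 0.15746; risk in unexposed = 197/2329 = 0.08459.
RR = 0.15746/0.08459 = 1.86153
AR% = (RR − 1)/RR × 100 = (1.86153 − 1)/1.86153 × 100 = 46.2807%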